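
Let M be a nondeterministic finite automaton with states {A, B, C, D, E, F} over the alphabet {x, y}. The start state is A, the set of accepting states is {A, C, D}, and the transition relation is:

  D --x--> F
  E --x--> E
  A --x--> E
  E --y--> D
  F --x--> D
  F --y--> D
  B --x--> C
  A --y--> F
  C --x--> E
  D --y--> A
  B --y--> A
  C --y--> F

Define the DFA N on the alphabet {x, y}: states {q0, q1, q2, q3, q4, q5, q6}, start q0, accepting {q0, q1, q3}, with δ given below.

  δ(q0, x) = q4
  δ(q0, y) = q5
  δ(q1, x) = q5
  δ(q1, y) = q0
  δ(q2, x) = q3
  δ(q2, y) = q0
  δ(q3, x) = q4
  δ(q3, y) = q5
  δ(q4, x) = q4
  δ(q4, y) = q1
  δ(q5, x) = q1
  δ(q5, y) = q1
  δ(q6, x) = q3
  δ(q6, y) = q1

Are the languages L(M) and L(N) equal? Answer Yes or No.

Exploring the product automaton M × N from the start pair (A, q0), following both machines on each input symbol, reaches 4 state pairs: (A, q0), (E, q4), (F, q5), (D, q1).
M accepts in {A, C, D} and N accepts in {q0, q1, q3}. In every reachable pair the two components are either both accepting — (A, q0), (D, q1) — or both non-accepting, so no string is accepted by exactly one of the machines: L(M) \ L(N) and L(N) \ L(M) are both empty.
Hence every string is accepted by M iff it is accepted by N, and the two languages coincide.

Yes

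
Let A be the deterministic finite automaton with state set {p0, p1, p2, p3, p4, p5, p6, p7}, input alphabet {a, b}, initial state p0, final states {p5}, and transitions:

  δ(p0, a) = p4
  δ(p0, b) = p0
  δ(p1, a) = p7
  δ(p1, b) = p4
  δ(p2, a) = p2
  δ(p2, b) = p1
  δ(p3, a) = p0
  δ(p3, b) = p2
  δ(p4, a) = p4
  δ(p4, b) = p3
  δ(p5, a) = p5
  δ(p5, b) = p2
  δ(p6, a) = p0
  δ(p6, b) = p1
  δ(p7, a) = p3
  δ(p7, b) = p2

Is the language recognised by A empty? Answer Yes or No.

The states reachable from the start state are {p0, p1, p2, p3, p4, p7}.
None of the accepting states {p5} is reachable, so no string is accepted and L(A) = ∅.

Yes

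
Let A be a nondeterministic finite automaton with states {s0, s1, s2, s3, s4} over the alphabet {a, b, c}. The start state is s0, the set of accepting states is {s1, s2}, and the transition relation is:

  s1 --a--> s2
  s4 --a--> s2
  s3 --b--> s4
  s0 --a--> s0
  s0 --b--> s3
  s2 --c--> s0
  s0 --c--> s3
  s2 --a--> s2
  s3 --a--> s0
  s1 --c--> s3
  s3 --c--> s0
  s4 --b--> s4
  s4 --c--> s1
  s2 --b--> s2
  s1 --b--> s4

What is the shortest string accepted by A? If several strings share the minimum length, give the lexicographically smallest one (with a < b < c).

A breadth-first search from s0 reaches an accepting state first via the path s0 → s3 → s4 → s2 on input bba.
No string of length < 3 is accepted (BFS exhausts all shorter strings without reaching an accepting state), and bba is the lexicographically least accepting string of length 3.

bba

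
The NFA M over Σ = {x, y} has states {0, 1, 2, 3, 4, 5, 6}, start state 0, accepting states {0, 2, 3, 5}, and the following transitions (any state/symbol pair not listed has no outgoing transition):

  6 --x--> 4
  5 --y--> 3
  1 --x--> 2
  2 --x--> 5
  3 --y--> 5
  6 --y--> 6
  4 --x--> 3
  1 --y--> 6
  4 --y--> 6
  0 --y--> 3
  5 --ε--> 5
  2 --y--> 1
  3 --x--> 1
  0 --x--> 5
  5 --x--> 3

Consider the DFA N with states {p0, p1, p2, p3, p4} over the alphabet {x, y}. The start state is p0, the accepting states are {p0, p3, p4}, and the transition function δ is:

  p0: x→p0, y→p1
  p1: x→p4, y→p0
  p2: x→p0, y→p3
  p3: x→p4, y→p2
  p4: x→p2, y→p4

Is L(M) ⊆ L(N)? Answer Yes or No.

The string y is in L(M) but not in L(N).
So L(M) ⊄ L(N).

No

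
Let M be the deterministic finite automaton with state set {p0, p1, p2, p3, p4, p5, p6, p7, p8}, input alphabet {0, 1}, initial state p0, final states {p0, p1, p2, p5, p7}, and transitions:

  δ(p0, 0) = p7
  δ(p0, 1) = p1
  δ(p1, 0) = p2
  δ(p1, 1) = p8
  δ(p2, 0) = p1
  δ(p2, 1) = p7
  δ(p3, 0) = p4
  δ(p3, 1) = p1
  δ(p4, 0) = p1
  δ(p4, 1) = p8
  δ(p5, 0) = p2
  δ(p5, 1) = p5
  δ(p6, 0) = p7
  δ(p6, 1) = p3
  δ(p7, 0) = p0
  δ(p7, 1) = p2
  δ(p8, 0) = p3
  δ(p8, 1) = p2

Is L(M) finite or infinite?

State p1 is reachable from the start and can reach an accepting state, and it lies on the cycle p1 → p8 → p2 → p1.
Traversing that cycle any number of times yields accepted strings of unbounded length, so the language is infinite.

infinite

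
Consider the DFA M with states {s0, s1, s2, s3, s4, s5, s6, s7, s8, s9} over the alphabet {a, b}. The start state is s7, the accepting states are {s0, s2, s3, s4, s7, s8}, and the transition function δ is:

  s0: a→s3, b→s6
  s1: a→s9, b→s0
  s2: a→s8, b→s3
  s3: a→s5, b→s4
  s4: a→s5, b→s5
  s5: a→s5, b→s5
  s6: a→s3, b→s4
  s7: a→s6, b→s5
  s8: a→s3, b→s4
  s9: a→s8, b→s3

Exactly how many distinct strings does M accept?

The useful subgraph on states {s3, s4, s6, s7} is acyclic, so L(M) is finite; the longest accepting path visits 4 useful states, giving maximum string length 3.
Counting accepting paths from s7 by length: 1 of length 0, 2 of length 2, 1 of length 3. Total 4.

4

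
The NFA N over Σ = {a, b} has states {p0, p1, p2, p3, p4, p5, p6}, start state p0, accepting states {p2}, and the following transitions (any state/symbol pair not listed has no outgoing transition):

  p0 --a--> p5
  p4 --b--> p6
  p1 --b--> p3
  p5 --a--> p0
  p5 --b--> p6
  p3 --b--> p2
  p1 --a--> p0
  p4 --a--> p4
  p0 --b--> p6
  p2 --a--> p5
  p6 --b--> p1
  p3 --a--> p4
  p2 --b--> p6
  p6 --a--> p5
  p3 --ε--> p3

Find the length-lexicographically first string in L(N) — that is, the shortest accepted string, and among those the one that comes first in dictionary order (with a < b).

bbbb

A breadth-first search from p0 reaches an accepting state first via the path p0 → p6 → p1 → p3 → p2 on input bbbb.
No string of length < 4 is accepted (BFS exhausts all shorter strings without reaching an accepting state), and bbbb is the lexicographically least accepting string of length 4.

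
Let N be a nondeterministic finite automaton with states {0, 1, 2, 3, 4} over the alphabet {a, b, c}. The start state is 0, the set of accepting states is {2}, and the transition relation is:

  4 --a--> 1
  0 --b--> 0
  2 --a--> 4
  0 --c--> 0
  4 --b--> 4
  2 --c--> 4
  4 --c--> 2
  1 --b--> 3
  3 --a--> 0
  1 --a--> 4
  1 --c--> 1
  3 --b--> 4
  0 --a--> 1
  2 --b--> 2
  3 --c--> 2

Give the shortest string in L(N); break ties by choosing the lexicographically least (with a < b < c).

A breadth-first search from 0 reaches an accepting state first via the path 0 → 1 → 4 → 2 on input aac.
No string of length < 3 is accepted (BFS exhausts all shorter strings without reaching an accepting state), and aac is the lexicographically least accepting string of length 3.

aac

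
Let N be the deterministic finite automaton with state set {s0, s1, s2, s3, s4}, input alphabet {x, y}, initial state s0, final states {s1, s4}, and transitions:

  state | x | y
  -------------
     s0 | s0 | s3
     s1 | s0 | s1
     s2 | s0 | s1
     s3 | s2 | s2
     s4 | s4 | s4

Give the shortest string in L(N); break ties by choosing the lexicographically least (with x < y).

A breadth-first search from s0 reaches an accepting state first via the path s0 → s3 → s2 → s1 on input yxy.
No string of length < 3 is accepted (BFS exhausts all shorter strings without reaching an accepting state), and yxy is the lexicographically least accepting string of length 3.

yxy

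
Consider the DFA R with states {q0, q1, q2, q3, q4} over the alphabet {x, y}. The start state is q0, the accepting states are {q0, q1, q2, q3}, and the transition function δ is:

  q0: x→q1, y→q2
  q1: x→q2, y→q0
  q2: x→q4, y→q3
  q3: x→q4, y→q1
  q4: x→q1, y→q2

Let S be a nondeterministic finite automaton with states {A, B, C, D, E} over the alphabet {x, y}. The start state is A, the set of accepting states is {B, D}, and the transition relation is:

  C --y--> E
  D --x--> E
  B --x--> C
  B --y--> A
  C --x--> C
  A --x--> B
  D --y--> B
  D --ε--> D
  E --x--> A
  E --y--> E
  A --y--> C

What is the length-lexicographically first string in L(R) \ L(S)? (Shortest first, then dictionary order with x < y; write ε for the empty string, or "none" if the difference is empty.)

ε

The empty string ε is accepted by R but not by S.
Since ε is the unique shortest string, it is the required witness.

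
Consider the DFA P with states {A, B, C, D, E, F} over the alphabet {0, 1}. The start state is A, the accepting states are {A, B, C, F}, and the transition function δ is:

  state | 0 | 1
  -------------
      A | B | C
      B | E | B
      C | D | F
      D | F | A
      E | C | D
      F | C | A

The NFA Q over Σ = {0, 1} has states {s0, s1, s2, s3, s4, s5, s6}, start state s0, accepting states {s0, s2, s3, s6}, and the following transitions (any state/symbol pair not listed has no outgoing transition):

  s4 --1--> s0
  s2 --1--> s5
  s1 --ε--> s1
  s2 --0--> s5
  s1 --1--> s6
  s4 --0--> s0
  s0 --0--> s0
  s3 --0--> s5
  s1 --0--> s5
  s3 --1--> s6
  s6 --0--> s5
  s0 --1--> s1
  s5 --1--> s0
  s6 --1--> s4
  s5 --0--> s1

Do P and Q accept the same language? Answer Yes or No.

The string 1 is accepted by P but rejected by Q.
So L(P) ≠ L(Q).

No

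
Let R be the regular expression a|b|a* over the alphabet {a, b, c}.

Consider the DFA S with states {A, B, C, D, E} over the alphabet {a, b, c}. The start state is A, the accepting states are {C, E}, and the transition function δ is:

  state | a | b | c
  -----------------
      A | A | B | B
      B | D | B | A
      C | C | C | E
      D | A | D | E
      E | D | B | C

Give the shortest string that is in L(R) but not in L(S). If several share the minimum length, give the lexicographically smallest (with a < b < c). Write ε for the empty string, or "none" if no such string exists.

ε

The empty string ε is accepted by R but not by S.
Since ε is the unique shortest string, it is the required witness.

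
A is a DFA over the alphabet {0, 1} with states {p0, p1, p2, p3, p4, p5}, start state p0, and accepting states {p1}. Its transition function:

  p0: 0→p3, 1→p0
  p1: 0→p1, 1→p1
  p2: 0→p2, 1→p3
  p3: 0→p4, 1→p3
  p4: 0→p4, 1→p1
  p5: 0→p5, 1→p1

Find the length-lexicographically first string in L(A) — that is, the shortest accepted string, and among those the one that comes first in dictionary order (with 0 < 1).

A breadth-first search from p0 reaches an accepting state first via the path p0 → p3 → p4 → p1 on input 001.
No string of length < 3 is accepted (BFS exhausts all shorter strings without reaching an accepting state), and 001 is the lexicographically least accepting string of length 3.

001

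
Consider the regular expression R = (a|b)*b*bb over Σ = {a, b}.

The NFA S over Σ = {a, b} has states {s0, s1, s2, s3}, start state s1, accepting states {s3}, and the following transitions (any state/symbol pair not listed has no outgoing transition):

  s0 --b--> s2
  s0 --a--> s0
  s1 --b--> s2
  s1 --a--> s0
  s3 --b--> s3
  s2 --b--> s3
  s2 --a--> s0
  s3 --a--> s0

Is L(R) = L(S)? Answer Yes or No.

Converting the expression R to a DFA (subset construction, then merging equivalent states) gives the minimal DFA with states {r0, r1, r2}, start state r0, accepting states {r2} and transitions r0: a→r0, b→r1; r1: a→r0, b→r2; r2: a→r0, b→r2.
Exploring the product automaton R × S from the start pair (r0, s1), following both machines on each input symbol, reaches 4 state pairs: (r0, s1), (r0, s0), (r1, s2), (r2, s3).
R accepts in {r2} and S accepts in {s3}. In every reachable pair the two components are either both accepting — (r2, s3) — or both non-accepting, so no string is accepted by exactly one of the machines: L(R) \ L(S) and L(S) \ L(R) are both empty.
Hence every string is accepted by R iff it is accepted by S, and the two languages coincide.

Yes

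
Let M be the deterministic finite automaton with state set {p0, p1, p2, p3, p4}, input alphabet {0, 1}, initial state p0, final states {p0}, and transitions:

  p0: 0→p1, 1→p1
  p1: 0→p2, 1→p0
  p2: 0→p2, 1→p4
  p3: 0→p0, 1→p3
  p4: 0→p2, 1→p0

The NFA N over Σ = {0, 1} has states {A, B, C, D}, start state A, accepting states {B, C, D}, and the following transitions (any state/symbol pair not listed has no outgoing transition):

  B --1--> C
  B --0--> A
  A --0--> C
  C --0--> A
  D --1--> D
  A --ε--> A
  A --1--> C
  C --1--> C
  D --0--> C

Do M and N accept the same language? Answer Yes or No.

No

The empty string ε is accepted by M but rejected by N.
So L(M) ≠ L(N).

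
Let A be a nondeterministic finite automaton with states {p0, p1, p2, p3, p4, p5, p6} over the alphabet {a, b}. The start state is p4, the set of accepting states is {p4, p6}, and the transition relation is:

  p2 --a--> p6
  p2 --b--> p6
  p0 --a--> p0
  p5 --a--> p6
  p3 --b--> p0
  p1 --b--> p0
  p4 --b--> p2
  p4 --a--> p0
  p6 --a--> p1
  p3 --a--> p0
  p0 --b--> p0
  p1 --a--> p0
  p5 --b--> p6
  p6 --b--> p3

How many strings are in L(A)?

3

The useful subgraph on states {p2, p4, p6} is acyclic, so L(A) is finite; the longest accepting path visits 3 useful states, giving maximum string length 2.
Counting accepting paths from p4 by length: 1 of length 0, 2 of length 2. Total 3.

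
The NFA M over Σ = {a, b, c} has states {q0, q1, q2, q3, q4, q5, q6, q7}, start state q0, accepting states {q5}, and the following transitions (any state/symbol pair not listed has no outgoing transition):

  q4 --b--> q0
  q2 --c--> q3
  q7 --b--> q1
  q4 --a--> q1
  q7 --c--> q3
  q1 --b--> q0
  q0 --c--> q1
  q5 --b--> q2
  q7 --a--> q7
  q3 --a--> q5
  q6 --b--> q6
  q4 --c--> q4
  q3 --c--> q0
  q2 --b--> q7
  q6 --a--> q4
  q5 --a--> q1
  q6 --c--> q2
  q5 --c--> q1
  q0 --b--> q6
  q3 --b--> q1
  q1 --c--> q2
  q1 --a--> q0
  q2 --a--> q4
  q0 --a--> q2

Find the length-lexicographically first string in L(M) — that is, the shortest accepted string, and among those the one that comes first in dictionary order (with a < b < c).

aca

A breadth-first search from q0 reaches an accepting state first via the path q0 → q2 → q3 → q5 on input aca.
No string of length < 3 is accepted (BFS exhausts all shorter strings without reaching an accepting state), and aca is the lexicographically least accepting string of length 3.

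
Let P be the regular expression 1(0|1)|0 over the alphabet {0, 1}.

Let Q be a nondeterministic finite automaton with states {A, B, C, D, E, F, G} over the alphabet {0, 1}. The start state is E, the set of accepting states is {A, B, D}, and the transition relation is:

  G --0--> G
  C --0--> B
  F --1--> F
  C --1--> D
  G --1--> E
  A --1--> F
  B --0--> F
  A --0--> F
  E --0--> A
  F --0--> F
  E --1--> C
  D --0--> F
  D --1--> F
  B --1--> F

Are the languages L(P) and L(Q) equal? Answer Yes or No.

Yes

Converting the expression P to a DFA (subset construction, then merging equivalent states) gives the minimal DFA with states {p0, p1, p2, p3}, start state p0, accepting states {p1} and transitions p0: 0→p1, 1→p2; p1: 0→p3, 1→p3; p2: 0→p1, 1→p1; p3: 0→p3, 1→p3.
Exploring the product automaton P × Q from the start pair (p0, E), following both machines on each input symbol, reaches 6 state pairs: (p0, E), (p1, A), (p2, C), (p3, F), (p1, B), (p1, D).
P accepts in {p1} and Q accepts in {A, B, D}. In every reachable pair the two components are either both accepting — (p1, A), (p1, B), (p1, D) — or both non-accepting, so no string is accepted by exactly one of the machines: L(P) \ L(Q) and L(Q) \ L(P) are both empty.
Hence every string is accepted by P iff it is accepted by Q, and the two languages coincide.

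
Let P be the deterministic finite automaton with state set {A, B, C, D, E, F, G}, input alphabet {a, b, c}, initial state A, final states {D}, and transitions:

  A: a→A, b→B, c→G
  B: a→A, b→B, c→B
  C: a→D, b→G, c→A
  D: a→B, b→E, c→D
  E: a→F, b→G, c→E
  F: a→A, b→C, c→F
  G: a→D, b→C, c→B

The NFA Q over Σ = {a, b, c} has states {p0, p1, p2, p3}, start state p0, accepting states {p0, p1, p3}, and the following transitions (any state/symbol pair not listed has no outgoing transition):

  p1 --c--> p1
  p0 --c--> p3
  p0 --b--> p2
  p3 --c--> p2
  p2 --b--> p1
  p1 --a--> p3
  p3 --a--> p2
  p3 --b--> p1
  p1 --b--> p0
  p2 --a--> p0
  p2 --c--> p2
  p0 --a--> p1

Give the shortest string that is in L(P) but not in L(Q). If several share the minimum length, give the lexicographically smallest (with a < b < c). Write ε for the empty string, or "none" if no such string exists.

ca

The string ca is accepted by P but not by Q.
No shorter string lies in the difference, and ca is the lexicographically first length-2 string in L(P) \ L(Q).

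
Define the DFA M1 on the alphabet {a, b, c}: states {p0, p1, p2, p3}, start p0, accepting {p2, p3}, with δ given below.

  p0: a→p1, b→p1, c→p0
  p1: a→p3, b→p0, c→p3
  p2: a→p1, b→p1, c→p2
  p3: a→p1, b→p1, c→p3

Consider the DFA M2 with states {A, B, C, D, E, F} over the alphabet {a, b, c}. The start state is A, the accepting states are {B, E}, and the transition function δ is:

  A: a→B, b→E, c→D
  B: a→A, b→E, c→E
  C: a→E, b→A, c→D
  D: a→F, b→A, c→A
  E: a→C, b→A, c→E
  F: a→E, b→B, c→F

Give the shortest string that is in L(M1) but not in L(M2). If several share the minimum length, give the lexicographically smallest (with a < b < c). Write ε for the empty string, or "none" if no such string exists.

aa

The string aa is accepted by M1 but not by M2.
No shorter string lies in the difference, and aa is the lexicographically first length-2 string in L(M1) \ L(M2).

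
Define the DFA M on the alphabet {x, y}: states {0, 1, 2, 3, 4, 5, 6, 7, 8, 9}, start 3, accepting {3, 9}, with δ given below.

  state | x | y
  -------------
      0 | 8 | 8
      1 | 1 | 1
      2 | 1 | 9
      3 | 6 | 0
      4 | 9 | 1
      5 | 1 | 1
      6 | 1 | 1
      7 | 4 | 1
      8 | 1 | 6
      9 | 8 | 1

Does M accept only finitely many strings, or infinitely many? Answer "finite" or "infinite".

The useful states (reachable from 3 and able to reach an accepting state) are {3}.
Restricted to these states the transition graph has no cycle, so every accepting path has bounded length and L is finite.

finite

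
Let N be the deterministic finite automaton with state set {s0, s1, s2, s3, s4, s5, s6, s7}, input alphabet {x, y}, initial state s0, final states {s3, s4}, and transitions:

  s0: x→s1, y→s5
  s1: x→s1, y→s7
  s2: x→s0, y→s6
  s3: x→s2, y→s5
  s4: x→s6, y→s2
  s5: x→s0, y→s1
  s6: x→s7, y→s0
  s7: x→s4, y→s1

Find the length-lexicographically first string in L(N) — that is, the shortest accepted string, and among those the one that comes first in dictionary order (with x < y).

xyx

A breadth-first search from s0 reaches an accepting state first via the path s0 → s1 → s7 → s4 on input xyx.
No string of length < 3 is accepted (BFS exhausts all shorter strings without reaching an accepting state), and xyx is the lexicographically least accepting string of length 3.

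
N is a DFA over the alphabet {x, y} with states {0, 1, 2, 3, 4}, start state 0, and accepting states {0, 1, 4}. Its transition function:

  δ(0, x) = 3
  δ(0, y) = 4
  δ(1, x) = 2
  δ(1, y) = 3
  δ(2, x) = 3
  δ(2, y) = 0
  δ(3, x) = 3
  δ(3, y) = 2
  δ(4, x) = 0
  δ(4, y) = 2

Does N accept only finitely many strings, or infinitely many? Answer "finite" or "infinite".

infinite

State 0 is reachable from the start and can reach an accepting state, and it lies on the cycle 0 → 3 → 2 → 0.
Traversing that cycle any number of times yields accepted strings of unbounded length, so the language is infinite.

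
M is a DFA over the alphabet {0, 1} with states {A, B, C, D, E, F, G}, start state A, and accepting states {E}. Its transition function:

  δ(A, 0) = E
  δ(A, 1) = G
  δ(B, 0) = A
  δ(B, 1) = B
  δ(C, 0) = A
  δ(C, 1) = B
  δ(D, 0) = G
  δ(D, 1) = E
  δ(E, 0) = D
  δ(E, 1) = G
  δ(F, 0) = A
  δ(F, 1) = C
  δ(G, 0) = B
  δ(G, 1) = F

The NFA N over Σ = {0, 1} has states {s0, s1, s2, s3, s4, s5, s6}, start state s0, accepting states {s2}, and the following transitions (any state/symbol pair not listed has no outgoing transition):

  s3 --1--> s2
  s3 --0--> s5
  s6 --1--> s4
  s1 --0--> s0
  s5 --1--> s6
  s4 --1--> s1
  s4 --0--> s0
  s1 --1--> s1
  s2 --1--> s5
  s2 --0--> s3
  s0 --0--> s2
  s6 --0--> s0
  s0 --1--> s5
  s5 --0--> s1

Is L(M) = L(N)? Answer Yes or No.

Yes

Exploring the product automaton M × N from the start pair (A, s0), following both machines on each input symbol, reaches 7 state pairs: (A, s0), (E, s2), (G, s5), (D, s3), (B, s1), (F, s6), (C, s4).
M accepts in {E} and N accepts in {s2}. In every reachable pair the two components are either both accepting — (E, s2) — or both non-accepting, so no string is accepted by exactly one of the machines: L(M) \ L(N) and L(N) \ L(M) are both empty.
Hence every string is accepted by M iff it is accepted by N, and the two languages coincide.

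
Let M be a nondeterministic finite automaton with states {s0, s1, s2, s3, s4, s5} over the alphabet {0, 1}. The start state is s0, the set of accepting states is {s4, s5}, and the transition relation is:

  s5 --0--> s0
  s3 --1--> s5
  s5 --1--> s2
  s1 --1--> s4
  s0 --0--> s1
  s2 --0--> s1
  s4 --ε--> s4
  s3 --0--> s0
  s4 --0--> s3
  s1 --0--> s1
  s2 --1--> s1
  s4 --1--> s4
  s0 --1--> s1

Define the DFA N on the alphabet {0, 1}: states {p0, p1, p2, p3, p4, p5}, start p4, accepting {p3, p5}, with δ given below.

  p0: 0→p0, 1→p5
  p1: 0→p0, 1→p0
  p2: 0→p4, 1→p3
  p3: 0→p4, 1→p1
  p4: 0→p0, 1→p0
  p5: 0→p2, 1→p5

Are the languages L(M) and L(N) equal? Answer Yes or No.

Exploring the product automaton M × N from the start pair (s0, p4), following both machines on each input symbol, reaches 6 state pairs: (s0, p4), (s1, p0), (s4, p5), (s3, p2), (s5, p3), (s2, p1).
M accepts in {s4, s5} and N accepts in {p3, p5}. In every reachable pair the two components are either both accepting — (s4, p5), (s5, p3) — or both non-accepting, so no string is accepted by exactly one of the machines: L(M) \ L(N) and L(N) \ L(M) are both empty.
Hence every string is accepted by M iff it is accepted by N, and the two languages coincide.

Yes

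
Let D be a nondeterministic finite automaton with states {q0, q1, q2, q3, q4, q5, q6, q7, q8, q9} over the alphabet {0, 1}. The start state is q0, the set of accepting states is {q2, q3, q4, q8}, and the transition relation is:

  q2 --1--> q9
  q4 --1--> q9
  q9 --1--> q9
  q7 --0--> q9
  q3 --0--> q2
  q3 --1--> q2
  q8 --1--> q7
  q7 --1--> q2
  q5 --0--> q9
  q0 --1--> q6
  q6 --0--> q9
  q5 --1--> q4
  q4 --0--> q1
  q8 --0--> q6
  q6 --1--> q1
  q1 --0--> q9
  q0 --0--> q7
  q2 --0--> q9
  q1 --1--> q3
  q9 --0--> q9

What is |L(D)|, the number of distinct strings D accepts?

4

The useful subgraph on states {q0, q1, q2, q3, q6, q7} is acyclic, so L(D) is finite; the longest accepting path visits 5 useful states, giving maximum string length 4.
Counting accepting paths from q0 by length: 1 of length 2, 1 of length 3, 2 of length 4. Total 4.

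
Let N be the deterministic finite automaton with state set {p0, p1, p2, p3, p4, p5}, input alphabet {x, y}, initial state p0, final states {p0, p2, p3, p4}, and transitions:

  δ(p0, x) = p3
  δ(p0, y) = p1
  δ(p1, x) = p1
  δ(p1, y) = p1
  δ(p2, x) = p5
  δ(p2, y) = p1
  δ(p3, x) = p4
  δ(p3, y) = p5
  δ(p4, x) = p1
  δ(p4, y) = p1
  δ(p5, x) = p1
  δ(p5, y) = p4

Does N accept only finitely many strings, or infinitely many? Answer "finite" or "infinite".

finite

The useful states (reachable from p0 and able to reach an accepting state) are {p0, p3, p4, p5}.
Restricted to these states the transition graph has no cycle, so every accepting path has bounded length and L is finite.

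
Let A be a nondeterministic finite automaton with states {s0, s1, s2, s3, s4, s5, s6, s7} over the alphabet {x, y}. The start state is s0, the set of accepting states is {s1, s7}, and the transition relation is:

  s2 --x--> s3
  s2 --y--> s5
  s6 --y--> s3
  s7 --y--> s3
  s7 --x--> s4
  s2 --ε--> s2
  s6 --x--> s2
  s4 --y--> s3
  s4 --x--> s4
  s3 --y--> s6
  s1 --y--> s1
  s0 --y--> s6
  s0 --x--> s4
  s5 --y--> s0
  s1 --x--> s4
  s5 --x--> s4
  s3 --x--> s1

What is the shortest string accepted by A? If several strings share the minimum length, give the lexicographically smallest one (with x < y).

A breadth-first search from s0 reaches an accepting state first via the path s0 → s4 → s3 → s1 on input xyx.
No string of length < 3 is accepted (BFS exhausts all shorter strings without reaching an accepting state), and xyx is the lexicographically least accepting string of length 3.

xyx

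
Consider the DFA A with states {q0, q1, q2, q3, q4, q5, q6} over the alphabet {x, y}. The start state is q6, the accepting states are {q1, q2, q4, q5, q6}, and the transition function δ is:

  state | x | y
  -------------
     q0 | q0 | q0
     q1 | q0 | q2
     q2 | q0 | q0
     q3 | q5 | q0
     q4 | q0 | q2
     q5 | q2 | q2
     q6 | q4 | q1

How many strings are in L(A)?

The useful subgraph on states {q1, q2, q4, q6} is acyclic, so L(A) is finite; the longest accepting path visits 3 useful states, giving maximum string length 2.
Counting accepting paths from q6 by length: 1 of length 0, 2 of length 1, 2 of length 2. Total 5.

5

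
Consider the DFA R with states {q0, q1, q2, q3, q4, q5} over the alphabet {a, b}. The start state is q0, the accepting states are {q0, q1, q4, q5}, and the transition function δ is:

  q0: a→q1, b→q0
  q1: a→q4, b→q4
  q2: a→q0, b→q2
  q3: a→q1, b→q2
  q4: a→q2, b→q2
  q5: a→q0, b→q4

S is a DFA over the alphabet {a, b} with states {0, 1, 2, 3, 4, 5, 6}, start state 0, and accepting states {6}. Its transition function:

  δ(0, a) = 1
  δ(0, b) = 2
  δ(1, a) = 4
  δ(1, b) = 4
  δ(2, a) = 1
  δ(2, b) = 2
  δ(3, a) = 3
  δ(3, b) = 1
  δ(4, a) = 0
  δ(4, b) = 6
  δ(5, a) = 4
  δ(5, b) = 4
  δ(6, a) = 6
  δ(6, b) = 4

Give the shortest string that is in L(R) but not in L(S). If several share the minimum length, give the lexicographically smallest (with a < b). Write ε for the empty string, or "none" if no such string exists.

The empty string ε is accepted by R but not by S.
Since ε is the unique shortest string, it is the required witness.

ε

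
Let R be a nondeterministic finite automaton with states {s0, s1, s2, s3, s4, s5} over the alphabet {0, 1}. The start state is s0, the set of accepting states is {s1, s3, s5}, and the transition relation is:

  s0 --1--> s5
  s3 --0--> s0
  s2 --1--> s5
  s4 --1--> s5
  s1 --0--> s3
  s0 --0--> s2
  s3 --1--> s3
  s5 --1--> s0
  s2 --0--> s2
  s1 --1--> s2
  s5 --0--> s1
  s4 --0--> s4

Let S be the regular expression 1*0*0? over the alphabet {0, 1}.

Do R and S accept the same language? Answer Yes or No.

No

The string 01 is accepted by R but rejected by S.
So L(R) ≠ L(S).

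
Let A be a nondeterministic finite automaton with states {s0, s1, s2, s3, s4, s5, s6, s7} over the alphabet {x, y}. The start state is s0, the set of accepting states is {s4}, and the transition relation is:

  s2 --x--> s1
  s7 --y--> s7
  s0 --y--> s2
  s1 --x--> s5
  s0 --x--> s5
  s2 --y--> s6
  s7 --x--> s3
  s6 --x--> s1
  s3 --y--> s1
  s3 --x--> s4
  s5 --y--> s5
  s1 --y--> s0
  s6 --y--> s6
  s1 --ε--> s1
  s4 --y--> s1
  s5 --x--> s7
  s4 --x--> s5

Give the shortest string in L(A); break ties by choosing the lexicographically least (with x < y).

A breadth-first search from s0 reaches an accepting state first via the path s0 → s5 → s7 → s3 → s4 on input xxxx.
No string of length < 4 is accepted (BFS exhausts all shorter strings without reaching an accepting state), and xxxx is the lexicographically least accepting string of length 4.

xxxx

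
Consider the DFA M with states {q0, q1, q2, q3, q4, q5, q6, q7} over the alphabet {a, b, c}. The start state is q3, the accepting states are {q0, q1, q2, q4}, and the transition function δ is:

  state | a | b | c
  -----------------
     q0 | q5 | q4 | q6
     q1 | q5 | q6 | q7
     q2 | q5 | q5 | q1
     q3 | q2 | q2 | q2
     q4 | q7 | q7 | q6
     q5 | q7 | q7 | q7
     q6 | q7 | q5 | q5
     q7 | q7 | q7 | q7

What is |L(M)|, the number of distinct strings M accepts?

6

The useful subgraph on states {q1, q2, q3} is acyclic, so L(M) is finite; the longest accepting path visits 3 useful states, giving maximum string length 2.
Counting accepting paths from q3 by length: 3 of length 1, 3 of length 2. Total 6.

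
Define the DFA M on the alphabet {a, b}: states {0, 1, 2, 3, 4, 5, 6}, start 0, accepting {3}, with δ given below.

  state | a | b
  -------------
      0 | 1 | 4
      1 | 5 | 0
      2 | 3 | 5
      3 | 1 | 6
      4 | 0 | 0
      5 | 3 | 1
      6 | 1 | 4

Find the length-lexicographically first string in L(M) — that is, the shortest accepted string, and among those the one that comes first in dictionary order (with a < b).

aaa

A breadth-first search from 0 reaches an accepting state first via the path 0 → 1 → 5 → 3 on input aaa.
No string of length < 3 is accepted (BFS exhausts all shorter strings without reaching an accepting state), and aaa is the lexicographically least accepting string of length 3.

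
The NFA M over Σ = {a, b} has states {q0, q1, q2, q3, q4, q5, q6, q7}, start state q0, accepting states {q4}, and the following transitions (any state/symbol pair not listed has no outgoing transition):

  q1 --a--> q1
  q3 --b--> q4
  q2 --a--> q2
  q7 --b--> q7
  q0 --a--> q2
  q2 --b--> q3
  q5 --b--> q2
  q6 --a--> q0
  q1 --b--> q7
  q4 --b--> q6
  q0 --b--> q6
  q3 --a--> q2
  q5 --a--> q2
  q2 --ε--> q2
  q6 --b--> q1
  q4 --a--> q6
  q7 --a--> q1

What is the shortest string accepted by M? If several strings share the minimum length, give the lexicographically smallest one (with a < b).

abb

A breadth-first search from q0 reaches an accepting state first via the path q0 → q2 → q3 → q4 on input abb.
No string of length < 3 is accepted (BFS exhausts all shorter strings without reaching an accepting state), and abb is the lexicographically least accepting string of length 3.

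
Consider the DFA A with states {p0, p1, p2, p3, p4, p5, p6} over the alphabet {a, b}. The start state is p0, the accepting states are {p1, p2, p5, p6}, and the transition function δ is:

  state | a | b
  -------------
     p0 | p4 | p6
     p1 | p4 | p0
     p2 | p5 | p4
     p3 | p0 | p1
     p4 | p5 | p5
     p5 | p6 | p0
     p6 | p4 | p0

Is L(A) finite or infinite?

State p0 is reachable from the start and can reach an accepting state, and it lies on the cycle p0 → p4 → p5 → p0.
Traversing that cycle any number of times yields accepted strings of unbounded length, so the language is infinite.

infinite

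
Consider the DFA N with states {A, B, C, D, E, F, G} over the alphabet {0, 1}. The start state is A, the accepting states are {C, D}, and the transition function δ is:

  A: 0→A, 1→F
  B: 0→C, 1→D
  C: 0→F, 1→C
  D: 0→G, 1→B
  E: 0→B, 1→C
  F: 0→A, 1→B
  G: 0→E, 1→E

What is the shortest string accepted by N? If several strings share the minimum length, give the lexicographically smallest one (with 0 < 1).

A breadth-first search from A reaches an accepting state first via the path A → F → B → C on input 110.
No string of length < 3 is accepted (BFS exhausts all shorter strings without reaching an accepting state), and 110 is the lexicographically least accepting string of length 3.

110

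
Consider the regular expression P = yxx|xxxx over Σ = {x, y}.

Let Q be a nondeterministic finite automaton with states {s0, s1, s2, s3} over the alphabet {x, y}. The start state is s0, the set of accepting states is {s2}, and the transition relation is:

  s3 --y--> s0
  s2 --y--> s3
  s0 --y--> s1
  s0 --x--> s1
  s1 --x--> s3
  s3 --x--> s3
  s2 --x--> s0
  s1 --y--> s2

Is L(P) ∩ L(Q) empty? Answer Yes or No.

Converting the expression P to a DFA (subset construction, then merging equivalent states) gives the minimal DFA with states {p0, p1, p2, p3, p4, p5}, start state p0, accepting states {p5} and transitions p0: x→p1, y→p2; p1: x→p2, y→p3; p2: x→p4, y→p3; p3: x→p3, y→p3; p4: x→p5, y→p3; p5: x→p3, y→p3.
Exploring the product automaton P × Q from the start pair (p0, s0), following both machines on each input symbol, reaches 10 state pairs: (p0, s0), (p1, s1), (p2, s1), (p2, s3), (p3, s2), (p4, s3), (p3, s0), (p3, s3), (p5, s3), (p3, s1).
P accepts in {p5} and Q accepts in {s2}; no reachable pair has both components accepting, so no string drives both machines to acceptance simultaneously and L(P) ∩ L(Q) = ∅.
So no string is accepted by both, and the intersection is empty.

Yes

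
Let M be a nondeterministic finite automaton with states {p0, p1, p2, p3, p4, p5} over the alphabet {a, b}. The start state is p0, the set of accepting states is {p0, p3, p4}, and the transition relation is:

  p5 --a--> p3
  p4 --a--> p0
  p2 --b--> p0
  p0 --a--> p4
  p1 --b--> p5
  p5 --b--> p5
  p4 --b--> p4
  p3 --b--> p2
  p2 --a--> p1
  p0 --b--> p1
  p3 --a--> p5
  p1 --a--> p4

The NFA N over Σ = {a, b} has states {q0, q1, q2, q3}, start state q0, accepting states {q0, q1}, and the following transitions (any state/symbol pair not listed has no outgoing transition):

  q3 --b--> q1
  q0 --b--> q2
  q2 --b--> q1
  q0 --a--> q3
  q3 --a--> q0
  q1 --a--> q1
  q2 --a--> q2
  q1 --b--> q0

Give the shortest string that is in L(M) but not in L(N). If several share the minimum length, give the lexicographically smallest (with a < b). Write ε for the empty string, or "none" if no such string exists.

The string a is accepted by M but not by N.
No shorter string lies in the difference, and a is the lexicographically first length-1 string in L(M) \ L(N).

a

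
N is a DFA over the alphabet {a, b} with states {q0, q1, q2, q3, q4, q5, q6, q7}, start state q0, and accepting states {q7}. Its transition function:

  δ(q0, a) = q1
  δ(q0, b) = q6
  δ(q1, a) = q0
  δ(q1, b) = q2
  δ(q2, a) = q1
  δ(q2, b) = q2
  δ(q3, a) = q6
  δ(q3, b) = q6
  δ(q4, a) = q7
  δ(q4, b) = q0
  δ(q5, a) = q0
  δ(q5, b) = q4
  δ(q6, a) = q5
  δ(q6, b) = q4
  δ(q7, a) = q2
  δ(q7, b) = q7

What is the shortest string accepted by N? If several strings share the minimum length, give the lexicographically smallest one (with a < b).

A breadth-first search from q0 reaches an accepting state first via the path q0 → q6 → q4 → q7 on input bba.
No string of length < 3 is accepted (BFS exhausts all shorter strings without reaching an accepting state), and bba is the lexicographically least accepting string of length 3.

bba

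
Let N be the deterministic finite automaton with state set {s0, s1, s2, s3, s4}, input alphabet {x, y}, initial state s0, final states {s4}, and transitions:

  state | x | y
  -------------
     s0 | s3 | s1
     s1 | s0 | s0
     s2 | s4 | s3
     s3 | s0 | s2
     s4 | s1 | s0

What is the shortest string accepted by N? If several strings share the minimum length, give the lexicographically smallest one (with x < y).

xyx

A breadth-first search from s0 reaches an accepting state first via the path s0 → s3 → s2 → s4 on input xyx.
No string of length < 3 is accepted (BFS exhausts all shorter strings without reaching an accepting state), and xyx is the lexicographically least accepting string of length 3.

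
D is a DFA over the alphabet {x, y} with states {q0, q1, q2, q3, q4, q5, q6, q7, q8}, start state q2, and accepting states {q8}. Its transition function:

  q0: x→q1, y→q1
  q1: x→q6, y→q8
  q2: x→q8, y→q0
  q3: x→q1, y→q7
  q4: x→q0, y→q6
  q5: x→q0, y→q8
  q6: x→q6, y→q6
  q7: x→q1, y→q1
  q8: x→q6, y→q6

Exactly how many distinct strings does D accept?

The useful subgraph on states {q0, q1, q2, q8} is acyclic, so L(D) is finite; the longest accepting path visits 4 useful states, giving maximum string length 3.
Counting accepting paths from q2 by length: 1 of length 1, 2 of length 3. Total 3.

3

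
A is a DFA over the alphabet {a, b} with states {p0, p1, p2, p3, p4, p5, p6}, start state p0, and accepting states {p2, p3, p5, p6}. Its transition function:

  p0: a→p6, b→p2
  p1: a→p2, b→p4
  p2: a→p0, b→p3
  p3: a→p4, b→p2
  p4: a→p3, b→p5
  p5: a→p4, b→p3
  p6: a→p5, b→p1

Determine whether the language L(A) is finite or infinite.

infinite

State p0 is reachable from the start and can reach an accepting state, and it lies on the cycle p0 → p2 → p0.
Traversing that cycle any number of times yields accepted strings of unbounded length, so the language is infinite.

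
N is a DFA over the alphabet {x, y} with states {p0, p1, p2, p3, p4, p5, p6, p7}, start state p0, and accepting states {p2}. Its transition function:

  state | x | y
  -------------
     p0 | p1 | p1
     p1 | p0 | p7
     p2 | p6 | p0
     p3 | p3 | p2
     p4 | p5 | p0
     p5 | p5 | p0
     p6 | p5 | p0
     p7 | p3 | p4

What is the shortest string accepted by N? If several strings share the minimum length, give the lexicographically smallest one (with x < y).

A breadth-first search from p0 reaches an accepting state first via the path p0 → p1 → p7 → p3 → p2 on input xyxy.
No string of length < 4 is accepted (BFS exhausts all shorter strings without reaching an accepting state), and xyxy is the lexicographically least accepting string of length 4.

xyxy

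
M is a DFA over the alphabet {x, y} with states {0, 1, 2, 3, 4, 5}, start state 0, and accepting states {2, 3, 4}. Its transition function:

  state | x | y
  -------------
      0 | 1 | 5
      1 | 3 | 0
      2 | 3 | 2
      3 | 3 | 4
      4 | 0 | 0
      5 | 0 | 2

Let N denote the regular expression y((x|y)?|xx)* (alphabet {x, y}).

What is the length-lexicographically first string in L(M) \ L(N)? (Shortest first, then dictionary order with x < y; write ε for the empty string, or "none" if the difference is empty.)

xx

The string xx is accepted by M but not by N.
No shorter string lies in the difference, and xx is the lexicographically first length-2 string in L(M) \ L(N).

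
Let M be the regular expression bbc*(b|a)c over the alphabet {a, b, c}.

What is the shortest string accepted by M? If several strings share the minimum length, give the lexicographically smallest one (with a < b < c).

bbac

By inspection of the expression, no string of length less than 4 matches, and bbac is the lexicographically first match of length 4.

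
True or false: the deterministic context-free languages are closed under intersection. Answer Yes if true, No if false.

DCFLs are closed under complement (normalise the DPDA to read all of its input, then flip the verdict). If they were also closed under intersection, De Morgan would make them closed under union; but {aⁿbⁿ : n≥0} and {aⁿb²ⁿ : n≥0} are DCFLs (push the a's; pop one per b, respectively one per two b's) whose union no deterministic PDA accepts: a DPDA for it would have a single run on aⁿb²ⁿ, accepting after the prefix aⁿbⁿ and accepting again after n more b's; an ordinary PDA that simulates it on a's and b's and, at any moment when it is accepting, may switch to reading only a fresh letter c while feeding each c to the simulation as a b, would accept aⁱbʲcᵏ (k≥1) exactly when both aⁱbʲ and aⁱbʲ⁺ᵏ are in the language, i.e. its language intersected with the regular set a*b*c⁺ would be exactly {aⁿbⁿcⁿ : n≥1} — impossible, since context-free languages are closed under intersection with regular sets and {aⁿbⁿcⁿ} is not context-free.

No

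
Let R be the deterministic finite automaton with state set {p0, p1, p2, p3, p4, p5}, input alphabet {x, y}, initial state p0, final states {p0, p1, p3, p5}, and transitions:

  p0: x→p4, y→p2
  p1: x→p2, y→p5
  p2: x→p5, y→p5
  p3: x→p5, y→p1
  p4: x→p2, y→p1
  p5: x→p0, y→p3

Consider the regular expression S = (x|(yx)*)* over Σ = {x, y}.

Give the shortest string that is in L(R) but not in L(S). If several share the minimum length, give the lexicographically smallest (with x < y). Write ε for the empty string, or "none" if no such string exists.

The string xy is accepted by R but not by S.
No shorter string lies in the difference, and xy is the lexicographically first length-2 string in L(R) \ L(S).

xy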